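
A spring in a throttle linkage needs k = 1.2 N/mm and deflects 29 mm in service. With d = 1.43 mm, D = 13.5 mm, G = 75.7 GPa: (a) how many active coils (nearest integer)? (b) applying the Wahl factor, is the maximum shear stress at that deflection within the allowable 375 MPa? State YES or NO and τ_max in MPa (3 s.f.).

(a) 13 coils; (b) NO, τ_max = 487 MPa

N_a = Gd⁴/(8D³k) = (75.7×10³)(1.43⁴)/(8·13.5³·1.2) = 13.4 → N_a = 13
Actual rate k = Gd⁴/(8D³·13) = 1.2371 N/mm
Working load F = kδ = 1.2371·29 = 35.876 N
C = 13.5/1.43 = 9.4406; K_W = (4C−1)/(4C−4)+0.615/C = 1.1540
τ_max = K_W·8FD/(πd³) = 1.1540·421.76 = 486.72 MPa
τ_max > 375 MPa → exceeds allowable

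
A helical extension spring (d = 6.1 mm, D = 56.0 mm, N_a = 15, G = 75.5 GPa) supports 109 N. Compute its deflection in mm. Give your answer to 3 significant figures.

k = Gd⁴/(8D³N_a) = (75.5×10³)(6.1⁴)/(8·56.0³·15) = 4.9604 N/mm
δ = F/k = 109 / 4.9604 = 21.974 mm

22.0 mm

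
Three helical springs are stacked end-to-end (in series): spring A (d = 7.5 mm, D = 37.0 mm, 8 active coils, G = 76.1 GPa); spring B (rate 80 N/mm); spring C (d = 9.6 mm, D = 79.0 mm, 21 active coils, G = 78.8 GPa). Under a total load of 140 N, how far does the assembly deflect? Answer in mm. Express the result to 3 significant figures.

21.0 mm

k_A = Gd⁴/(8D³N_a) = (76.1×10³)(7.5⁴)/(8·37.0³·8) = 74.275 N/mm
k_C = Gd⁴/(8D³N_a) = (78.8×10³)(9.6⁴)/(8·79.0³·21) = 8.0802 N/mm
Series: 1/k_eq = 1/74.275 + 1/80 + 1/8.0802 = 0.14972; k_eq = 6.679 N/mm
δ = F/k_eq = 140/6.679 = 20.961 mm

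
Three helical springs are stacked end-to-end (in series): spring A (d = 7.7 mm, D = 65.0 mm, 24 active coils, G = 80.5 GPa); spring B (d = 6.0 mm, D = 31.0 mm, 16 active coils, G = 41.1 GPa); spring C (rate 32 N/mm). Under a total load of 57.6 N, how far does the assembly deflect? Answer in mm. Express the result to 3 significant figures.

16.7 mm

k_A = Gd⁴/(8D³N_a) = (80.5×10³)(7.7⁴)/(8·65.0³·24) = 5.3668 N/mm
k_B = Gd⁴/(8D³N_a) = (41.1×10³)(6.0⁴)/(8·31.0³·16) = 13.969 N/mm
Series: 1/k_eq = 1/5.3668 + 1/13.969 + 1/32 = 0.28917; k_eq = 3.4582 N/mm
δ = F/k_eq = 57.6/3.4582 = 16.656 mm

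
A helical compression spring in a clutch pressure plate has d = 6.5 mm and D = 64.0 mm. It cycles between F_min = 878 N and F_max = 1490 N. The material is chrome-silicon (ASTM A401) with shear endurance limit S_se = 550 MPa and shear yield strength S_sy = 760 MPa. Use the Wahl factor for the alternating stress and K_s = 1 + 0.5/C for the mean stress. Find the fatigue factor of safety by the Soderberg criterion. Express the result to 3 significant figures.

0.741

C = D/d = 64.0/6.5 = 9.8462; K_W = (4C−1)/(4C−4)+0.615/C = 1.1472; K_s = 1+0.5/C = 1.0508
F_a = (F_max−F_min)/2 = 306 N; F_m = (F_max+F_min)/2 = 1184 N
τ_a = K_W·8F_aD/(πd³) = 1.1472 × 181.59 = 208.33 MPa
τ_m = K_s·8F_mD/(πd³) = 1.0508 × 702.64 = 738.32 MPa
Soderberg: 1/n_f = τ_a/S_se + τ_m/S_sy = 208.33/550 + 738.32/760 = 0.37879 + 0.97147 = 1.3503
n_f = 1/1.3503 = 0.7406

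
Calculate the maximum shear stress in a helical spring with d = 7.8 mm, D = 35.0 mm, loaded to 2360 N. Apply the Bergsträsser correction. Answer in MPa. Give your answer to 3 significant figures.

591 MPa

Spring index C = D/d = 35.0/7.8 = 4.4872
K_B = (4C+2)/(4C−3) = 19.949/14.949 = 1.3345
τ₀ = 8FD/(πd³) = 8·2360·35.0/(π·7.8³) = 660800/1490.8 = 443.24 MPa
τ_max = K·τ₀ = 1.3345 × 443.24 = 591.49 MPa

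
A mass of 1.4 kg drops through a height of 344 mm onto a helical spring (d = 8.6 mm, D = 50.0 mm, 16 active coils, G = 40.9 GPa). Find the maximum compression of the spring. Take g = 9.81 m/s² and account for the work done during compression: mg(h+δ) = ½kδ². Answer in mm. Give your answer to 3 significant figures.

27.0 mm

k = Gd⁴/(8D³N_a) = (40.9×10³)(8.6⁴)/(8·50.0³·16) = 13.983 N/mm
W = mg = 1.4 × 9.81 = 13.734 N
½kδ² − Wδ − Wh = 0 → δ = (W + √(W² + 2kWh))/k
δ = (13.734 + √(188.62 + 132124))/13.983 = (13.734 + 363.75)/13.983 = 26.996 mm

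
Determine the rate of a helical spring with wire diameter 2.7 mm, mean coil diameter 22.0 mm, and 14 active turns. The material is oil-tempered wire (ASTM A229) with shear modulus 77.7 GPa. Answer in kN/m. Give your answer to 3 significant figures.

k = Gd⁴/(8D³N_a) = (77.7×10³ × 2.7⁴) / (8 × 22.0³ × 14)
  = 4.1293e+06 / 1.19258e+06 = 3.4625 N/mm

3.46 kN/m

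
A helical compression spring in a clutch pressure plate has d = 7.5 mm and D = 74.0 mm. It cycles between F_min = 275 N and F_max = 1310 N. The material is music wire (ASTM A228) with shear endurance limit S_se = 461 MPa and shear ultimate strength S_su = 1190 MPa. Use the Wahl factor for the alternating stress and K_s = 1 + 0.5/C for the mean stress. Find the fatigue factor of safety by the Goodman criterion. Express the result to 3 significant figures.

C = D/d = 74.0/7.5 = 9.8667; K_W = (4C−1)/(4C−4)+0.615/C = 1.1469; K_s = 1+0.5/C = 1.0507
F_a = (F_max−F_min)/2 = 517.5 N; F_m = (F_max+F_min)/2 = 792.5 N
τ_a = K_W·8F_aD/(πd³) = 1.1469 × 231.15 = 265.11 MPa
τ_m = K_s·8F_mD/(πd³) = 1.0507 × 353.99 = 371.93 MPa
Goodman: 1/n_f = τ_a/S_se + τ_m/S_su = 265.11/461 + 371.93/1190 = 0.57508 + 0.31254 = 0.88762
n_f = 1/0.88762 = 1.127

1.13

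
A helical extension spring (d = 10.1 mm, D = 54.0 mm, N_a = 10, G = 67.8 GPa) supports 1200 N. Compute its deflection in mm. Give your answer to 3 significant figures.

k = Gd⁴/(8D³N_a) = (67.8×10³)(10.1⁴)/(8·54.0³·10) = 56.007 N/mm
δ = F/k = 1200 / 56.007 = 21.426 mm

21.4 mm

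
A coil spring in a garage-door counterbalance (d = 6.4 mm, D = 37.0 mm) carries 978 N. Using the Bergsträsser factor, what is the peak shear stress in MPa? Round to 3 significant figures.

439 MPa

Spring index C = D/d = 37.0/6.4 = 5.7812
K_B = (4C+2)/(4C−3) = 25.125/20.125 = 1.2484
τ₀ = 8FD/(πd³) = 8·978·37.0/(π·6.4³) = 289488/823.55 = 351.51 MPa
τ_max = K·τ₀ = 1.2484 × 351.51 = 438.84 MPa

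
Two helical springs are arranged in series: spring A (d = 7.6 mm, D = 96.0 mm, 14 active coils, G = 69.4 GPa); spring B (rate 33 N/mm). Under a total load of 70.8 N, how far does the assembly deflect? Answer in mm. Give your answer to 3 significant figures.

k_A = Gd⁴/(8D³N_a) = (69.4×10³)(7.6⁴)/(8·96.0³·14) = 2.3366 N/mm
Series: 1/k_eq = 1/2.3366 + 1/33 = 0.45828; k_eq = 2.1821 N/mm
δ = F/k_eq = 70.8/2.1821 = 32.446 mm

32.4 mm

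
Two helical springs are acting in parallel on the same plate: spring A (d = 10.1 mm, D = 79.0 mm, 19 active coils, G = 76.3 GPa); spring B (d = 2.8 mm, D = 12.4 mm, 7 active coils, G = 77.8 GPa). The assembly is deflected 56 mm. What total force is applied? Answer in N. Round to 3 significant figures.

k_A = Gd⁴/(8D³N_a) = (76.3×10³)(10.1⁴)/(8·79.0³·19) = 10.595 N/mm
k_B = Gd⁴/(8D³N_a) = (77.8×10³)(2.8⁴)/(8·12.4³·7) = 44.788 N/mm
Parallel: k_eq = 10.595 + 44.788 = 55.382 N/mm
F = k_eq·δ = 55.382·56 = 3101.4 N

3100 N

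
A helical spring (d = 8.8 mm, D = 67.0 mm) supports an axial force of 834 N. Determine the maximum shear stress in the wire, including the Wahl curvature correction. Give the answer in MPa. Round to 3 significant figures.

249 MPa

Spring index C = D/d = 67.0/8.8 = 7.6136
K_W = (4C−1)/(4C−4) + 0.615/C = 29.455/26.455 + 0.0808 = 1.1942
τ₀ = 8FD/(πd³) = 8·834·67.0/(π·8.8³) = 447024/2140.9 = 208.8 MPa
τ_max = K·τ₀ = 1.1942 × 208.8 = 249.35 MPa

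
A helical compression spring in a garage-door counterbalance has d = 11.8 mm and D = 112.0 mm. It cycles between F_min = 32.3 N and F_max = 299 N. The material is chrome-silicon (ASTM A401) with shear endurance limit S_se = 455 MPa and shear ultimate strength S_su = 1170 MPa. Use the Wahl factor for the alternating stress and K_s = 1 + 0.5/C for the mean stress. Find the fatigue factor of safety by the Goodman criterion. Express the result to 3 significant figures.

11.8

C = D/d = 112.0/11.8 = 9.4915; K_W = (4C−1)/(4C−4)+0.615/C = 1.1531; K_s = 1+0.5/C = 1.0527
F_a = (F_max−F_min)/2 = 133.35 N; F_m = (F_max+F_min)/2 = 165.65 N
τ_a = K_W·8F_aD/(πd³) = 1.1531 × 23.148 = 26.692 MPa
τ_m = K_s·8F_mD/(πd³) = 1.0527 × 28.754 = 30.269 MPa
Goodman: 1/n_f = τ_a/S_se + τ_m/S_su = 26.692/455 + 30.269/1170 = 0.05866 + 0.02587 = 0.084534
n_f = 1/0.084534 = 11.83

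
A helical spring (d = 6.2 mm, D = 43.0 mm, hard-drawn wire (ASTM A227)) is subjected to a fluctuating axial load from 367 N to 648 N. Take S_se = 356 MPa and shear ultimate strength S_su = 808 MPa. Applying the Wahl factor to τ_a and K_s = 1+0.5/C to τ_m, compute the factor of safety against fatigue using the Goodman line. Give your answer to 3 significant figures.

C = D/d = 43.0/6.2 = 6.9355; K_W = (4C−1)/(4C−4)+0.615/C = 1.2150; K_s = 1+0.5/C = 1.0721
F_a = (F_max−F_min)/2 = 140.5 N; F_m = (F_max+F_min)/2 = 507.5 N
τ_a = K_W·8F_aD/(πd³) = 1.2150 × 64.552 = 78.433 MPa
τ_m = K_s·8F_mD/(πd³) = 1.0721 × 233.17 = 249.98 MPa
Goodman: 1/n_f = τ_a/S_se + τ_m/S_su = 78.433/356 + 249.98/808 = 0.22032 + 0.30938 = 0.5297
n_f = 1/0.5297 = 1.888

1.89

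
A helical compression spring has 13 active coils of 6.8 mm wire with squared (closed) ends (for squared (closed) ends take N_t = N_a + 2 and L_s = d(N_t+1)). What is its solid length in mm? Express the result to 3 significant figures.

squared (closed) ends: N_t = N_a + 2 = 13 + 2 = 15
L_s = d·(N_t+1) = 6.8 × 16 = 108.8 mm

109 mm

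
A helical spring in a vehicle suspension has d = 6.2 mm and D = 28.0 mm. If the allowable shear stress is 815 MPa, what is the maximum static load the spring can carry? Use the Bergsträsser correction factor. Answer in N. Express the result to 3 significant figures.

2050 N

C = D/d = 28.0/6.2 = 4.5161
K_B = (4C+2)/(4C−3) = 20.065/15.065 = 1.3319
τ_max = K·8FD/(πd³) → F_max = τ_allow·πd³/(8DK)
F_max = 815·π·6.2³/(8·28.0·1.3319) = 6.1021e+05/298.35 = 2045.3 N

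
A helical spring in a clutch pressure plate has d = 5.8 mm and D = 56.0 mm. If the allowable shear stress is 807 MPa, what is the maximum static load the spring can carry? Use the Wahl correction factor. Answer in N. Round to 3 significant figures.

C = D/d = 56.0/5.8 = 9.6552
K_W = (4C−1)/(4C−4) + 0.615/C = 37.621/34.621 + 0.0637 = 1.1503
τ_max = K·8FD/(πd³) → F_max = τ_allow·πd³/(8DK)
F_max = 807·π·5.8³/(8·56.0·1.1503) = 4.9466e+05/515.36 = 959.84 N

960 N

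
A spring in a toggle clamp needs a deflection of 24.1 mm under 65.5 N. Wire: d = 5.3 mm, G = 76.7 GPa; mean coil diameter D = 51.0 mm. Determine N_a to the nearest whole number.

21

Required rate k = F/δ = 65.5/24.1 = 2.7178 N/mm
N_a = Gd⁴/(8D³k) = (76.7×10³ × 5.3⁴)/(8 × 51.0³ × 2.7178)
    = 6.052e+07 / 2.8842e+06 = 20.98 → 21 coils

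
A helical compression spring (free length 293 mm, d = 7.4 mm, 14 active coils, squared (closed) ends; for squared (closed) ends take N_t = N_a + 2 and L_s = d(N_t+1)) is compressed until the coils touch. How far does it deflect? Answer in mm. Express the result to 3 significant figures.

167 mm

N_t = 16; L_s = 7.4·17 = 125.8 mm
δ_solid = L₀ − L_s = 293 − 125.8 = 167.2 mm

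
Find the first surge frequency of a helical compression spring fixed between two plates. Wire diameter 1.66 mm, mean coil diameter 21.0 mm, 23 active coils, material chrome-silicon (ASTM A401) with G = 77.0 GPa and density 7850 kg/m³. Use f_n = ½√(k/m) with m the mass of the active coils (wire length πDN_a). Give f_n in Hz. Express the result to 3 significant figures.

57.7 Hz

k = Gd⁴/(8D³N_a) = (77.0×10³)(1.66⁴)/(8·21.0³·23) = 0.34312 N/mm = 343.12 N/m
Wire length L = πDN_a = π·21.0·23 = 1517.4 mm
m = ρ·(πd²/4)·L = 7850 × 2.1642×10⁻⁶ m² × 1.5174 m = 0.025779 kg
f_n = ½√(k/m) = 0.5·√(343.12/0.025779) = 0.5·√(13310) = 57.684 Hz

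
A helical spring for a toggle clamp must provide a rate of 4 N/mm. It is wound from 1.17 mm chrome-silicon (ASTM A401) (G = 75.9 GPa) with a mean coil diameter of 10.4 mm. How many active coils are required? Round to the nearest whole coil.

N_a = Gd⁴/(8D³k) = (75.9×10³ × 1.17⁴)/(8 × 10.4³ × 4)
    = 142228 / 35995.6 = 3.951 → 4 coils

4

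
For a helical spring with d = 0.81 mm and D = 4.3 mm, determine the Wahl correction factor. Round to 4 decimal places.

C = D/d = 4.3/0.81 = 5.3086
K_W = (4C−1)/(4C−4) + 0.615/C = 20.235/17.235 + 0.1158 = 1.2899

1.2899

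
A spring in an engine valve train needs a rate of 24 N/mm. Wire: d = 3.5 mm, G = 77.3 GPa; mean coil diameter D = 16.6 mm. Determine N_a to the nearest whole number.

13

N_a = Gd⁴/(8D³k) = (77.3×10³ × 3.5⁴)/(8 × 16.6³ × 24)
    = 1.15998e+07 / 878265 = 13.21 → 13 coils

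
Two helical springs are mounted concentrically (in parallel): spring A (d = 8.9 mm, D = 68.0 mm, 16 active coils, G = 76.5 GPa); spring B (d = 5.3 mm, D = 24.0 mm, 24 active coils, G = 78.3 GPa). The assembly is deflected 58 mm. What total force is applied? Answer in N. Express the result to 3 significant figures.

2040 N

k_A = Gd⁴/(8D³N_a) = (76.5×10³)(8.9⁴)/(8·68.0³·16) = 11.926 N/mm
k_B = Gd⁴/(8D³N_a) = (78.3×10³)(5.3⁴)/(8·24.0³·24) = 23.277 N/mm
Parallel: k_eq = 11.926 + 23.277 = 35.203 N/mm
F = k_eq·δ = 35.203·58 = 2041.8 N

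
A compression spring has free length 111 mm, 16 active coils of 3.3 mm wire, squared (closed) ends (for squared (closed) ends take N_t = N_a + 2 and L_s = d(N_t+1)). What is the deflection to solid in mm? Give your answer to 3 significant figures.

N_t = 18; L_s = 3.3·19 = 62.7 mm
δ_solid = L₀ − L_s = 111 − 62.7 = 48.3 mm

48.3 mm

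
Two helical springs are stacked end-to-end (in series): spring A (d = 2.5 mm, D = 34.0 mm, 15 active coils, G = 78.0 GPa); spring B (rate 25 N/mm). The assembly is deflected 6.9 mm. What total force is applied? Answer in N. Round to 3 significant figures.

4.35 N

k_A = Gd⁴/(8D³N_a) = (78.0×10³)(2.5⁴)/(8·34.0³·15) = 0.64601 N/mm
Series: 1/k_eq = 1/0.64601 + 1/25 = 1.588; k_eq = 0.62973 N/mm
F = k_eq·δ = 0.62973·6.9 = 4.3452 N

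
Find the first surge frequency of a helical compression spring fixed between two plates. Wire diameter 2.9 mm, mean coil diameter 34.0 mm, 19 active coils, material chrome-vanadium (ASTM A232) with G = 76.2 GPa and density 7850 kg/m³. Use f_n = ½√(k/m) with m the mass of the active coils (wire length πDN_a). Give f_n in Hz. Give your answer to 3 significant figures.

46.3 Hz

k = Gd⁴/(8D³N_a) = (76.2×10³)(2.9⁴)/(8·34.0³·19) = 0.90212 N/mm = 902.12 N/m
Wire length L = πDN_a = π·34.0·19 = 2029.5 mm
m = ρ·(πd²/4)·L = 7850 × 6.6052×10⁻⁶ m² × 2.0295 m = 0.10523 kg
f_n = ½√(k/m) = 0.5·√(902.12/0.10523) = 0.5·√(8572.9) = 46.295 Hz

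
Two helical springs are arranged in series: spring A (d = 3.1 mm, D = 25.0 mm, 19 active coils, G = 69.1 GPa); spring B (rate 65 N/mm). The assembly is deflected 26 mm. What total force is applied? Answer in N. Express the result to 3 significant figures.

67.1 N

k_A = Gd⁴/(8D³N_a) = (69.1×10³)(3.1⁴)/(8·25.0³·19) = 2.687 N/mm
Series: 1/k_eq = 1/2.687 + 1/65 = 0.38755; k_eq = 2.5803 N/mm
F = k_eq·δ = 2.5803·26 = 67.088 N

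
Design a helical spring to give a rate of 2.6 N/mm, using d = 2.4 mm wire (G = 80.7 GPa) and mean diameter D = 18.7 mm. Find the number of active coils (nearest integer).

N_a = Gd⁴/(8D³k) = (80.7×10³ × 2.4⁴)/(8 × 18.7³ × 2.6)
    = 2.67743e+06 / 136015 = 19.68 → 20 coils

20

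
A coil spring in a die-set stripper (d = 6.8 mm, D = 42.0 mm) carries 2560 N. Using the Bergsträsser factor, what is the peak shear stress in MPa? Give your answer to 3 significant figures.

1070 MPa

Spring index C = D/d = 42.0/6.8 = 6.1765
K_B = (4C+2)/(4C−3) = 26.706/21.706 = 1.2304
τ₀ = 8FD/(πd³) = 8·2560·42.0/(π·6.8³) = 860160/987.82 = 870.77 MPa
τ_max = K·τ₀ = 1.2304 × 870.77 = 1071.4 MPa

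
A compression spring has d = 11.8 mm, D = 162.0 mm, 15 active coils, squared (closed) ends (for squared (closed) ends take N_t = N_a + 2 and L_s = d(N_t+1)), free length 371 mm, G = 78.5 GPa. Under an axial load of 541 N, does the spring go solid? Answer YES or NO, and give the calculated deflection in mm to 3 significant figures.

k = Gd⁴/(8D³N_a) = (78.5×10³)(11.8⁴)/(8·162.0³·15) = 2.9831 N/mm
N_t = 17; L_s = 11.8·18 = 212.4 mm; δ_solid = L₀ − L_s = 371 − 212.4 = 158.6 mm
δ = F/k = 541/2.9831 = 181.35 mm
δ ≥ δ_solid → spring goes solid

YES, δ = 181 mm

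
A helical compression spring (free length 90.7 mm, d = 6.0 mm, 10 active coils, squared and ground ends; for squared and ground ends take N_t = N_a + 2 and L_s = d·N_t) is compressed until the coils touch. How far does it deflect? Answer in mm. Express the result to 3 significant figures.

18.7 mm

N_t = 12; L_s = 6.0·12 = 72 mm
δ_solid = L₀ − L_s = 90.7 − 72 = 18.7 mm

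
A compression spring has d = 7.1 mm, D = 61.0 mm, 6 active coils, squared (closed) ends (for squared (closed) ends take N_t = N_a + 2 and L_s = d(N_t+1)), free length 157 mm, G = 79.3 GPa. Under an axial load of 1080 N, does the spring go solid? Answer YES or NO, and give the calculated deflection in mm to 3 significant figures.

NO, δ = 58.4 mm

k = Gd⁴/(8D³N_a) = (79.3×10³)(7.1⁴)/(8·61.0³·6) = 18.496 N/mm
N_t = 8; L_s = 7.1·9 = 63.9 mm; δ_solid = L₀ − L_s = 157 − 63.9 = 93.1 mm
δ = F/k = 1080/18.496 = 58.391 mm
δ < δ_solid → spring does not go solid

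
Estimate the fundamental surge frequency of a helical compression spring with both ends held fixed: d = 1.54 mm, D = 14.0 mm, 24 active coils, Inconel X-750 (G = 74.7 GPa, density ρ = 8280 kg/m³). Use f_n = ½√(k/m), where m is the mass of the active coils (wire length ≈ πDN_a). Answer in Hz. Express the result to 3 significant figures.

k = Gd⁴/(8D³N_a) = (74.7×10³)(1.54⁴)/(8·14.0³·24) = 0.79748 N/mm = 797.48 N/m
Wire length L = πDN_a = π·14.0·24 = 1055.6 mm
m = ρ·(πd²/4)·L = 8280 × 1.8627×10⁻⁶ m² × 1.0556 m = 0.01628 kg
f_n = ½√(k/m) = 0.5·√(797.48/0.01628) = 0.5·√(48985) = 110.66 Hz

111 Hz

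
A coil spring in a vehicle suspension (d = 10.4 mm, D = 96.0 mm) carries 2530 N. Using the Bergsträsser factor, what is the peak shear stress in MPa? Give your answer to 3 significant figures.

Spring index C = D/d = 96.0/10.4 = 9.2308
K_B = (4C+2)/(4C−3) = 38.923/33.923 = 1.1474
τ₀ = 8FD/(πd³) = 8·2530·96.0/(π·10.4³) = 1.94304e+06/3533.9 = 549.83 MPa
τ_max = K·τ₀ = 1.1474 × 549.83 = 630.88 MPa

631 MPa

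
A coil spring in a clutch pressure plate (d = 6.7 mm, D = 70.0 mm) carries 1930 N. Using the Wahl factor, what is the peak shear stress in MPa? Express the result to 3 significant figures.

Spring index C = D/d = 70.0/6.7 = 10.4478
K_W = (4C−1)/(4C−4) + 0.615/C = 40.791/37.791 + 0.0589 = 1.1382
τ₀ = 8FD/(πd³) = 8·1930·70.0/(π·6.7³) = 1.0808e+06/944.87 = 1143.9 MPa
τ_max = K·τ₀ = 1.1382 × 1143.9 = 1302 MPa

1300 MPa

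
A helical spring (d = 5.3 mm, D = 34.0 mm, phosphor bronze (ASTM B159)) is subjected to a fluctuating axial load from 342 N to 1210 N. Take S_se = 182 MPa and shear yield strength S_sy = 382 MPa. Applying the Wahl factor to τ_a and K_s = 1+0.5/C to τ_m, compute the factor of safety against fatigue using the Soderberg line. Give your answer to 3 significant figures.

C = D/d = 34.0/5.3 = 6.4151; K_W = (4C−1)/(4C−4)+0.615/C = 1.2344; K_s = 1+0.5/C = 1.0779
F_a = (F_max−F_min)/2 = 434 N; F_m = (F_max+F_min)/2 = 776 N
τ_a = K_W·8F_aD/(πd³) = 1.2344 × 252.4 = 311.55 MPa
τ_m = K_s·8F_mD/(πd³) = 1.0779 × 451.29 = 486.46 MPa
Soderberg: 1/n_f = τ_a/S_se + τ_m/S_sy = 311.55/182 + 486.46/382 = 1.71181 + 1.27346 = 2.9853
n_f = 1/2.9853 = 0.335

0.335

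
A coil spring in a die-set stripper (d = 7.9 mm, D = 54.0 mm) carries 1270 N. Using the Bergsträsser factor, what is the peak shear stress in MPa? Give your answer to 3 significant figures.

427 MPa

Spring index C = D/d = 54.0/7.9 = 6.8354
K_B = (4C+2)/(4C−3) = 29.342/24.342 = 1.2054
τ₀ = 8FD/(πd³) = 8·1270·54.0/(π·7.9³) = 548640/1548.9 = 354.21 MPa
τ_max = K·τ₀ = 1.2054 × 354.21 = 426.96 MPa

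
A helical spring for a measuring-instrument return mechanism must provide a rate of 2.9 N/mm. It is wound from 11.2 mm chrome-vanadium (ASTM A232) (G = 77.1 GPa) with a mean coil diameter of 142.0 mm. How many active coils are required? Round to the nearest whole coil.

18

N_a = Gd⁴/(8D³k) = (77.1×10³ × 11.2⁴)/(8 × 142.0³ × 2.9)
    = 1.21318e+09 / 6.64283e+07 = 18.26 → 18 coils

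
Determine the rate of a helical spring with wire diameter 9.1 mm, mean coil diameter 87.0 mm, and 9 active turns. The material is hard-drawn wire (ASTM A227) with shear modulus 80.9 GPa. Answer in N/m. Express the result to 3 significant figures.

k = Gd⁴/(8D³N_a) = (80.9×10³ × 9.1⁴) / (8 × 87.0³ × 9)
  = 5.54771e+08 / 4.74122e+07 = 11.701 N/mm = 11701 N/m

11700 N/m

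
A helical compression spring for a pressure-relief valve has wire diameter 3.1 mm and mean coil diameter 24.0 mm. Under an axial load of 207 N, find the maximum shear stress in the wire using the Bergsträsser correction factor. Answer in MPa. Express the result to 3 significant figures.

501 MPa

Spring index C = D/d = 24.0/3.1 = 7.7419
K_B = (4C+2)/(4C−3) = 32.968/27.968 = 1.1788
τ₀ = 8FD/(πd³) = 8·207·24.0/(π·3.1³) = 39744/93.591 = 424.66 MPa
τ_max = K·τ₀ = 1.1788 × 424.66 = 500.57 MPa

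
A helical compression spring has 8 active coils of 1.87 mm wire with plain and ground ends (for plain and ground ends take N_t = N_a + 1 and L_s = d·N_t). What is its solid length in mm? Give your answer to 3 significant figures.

plain and ground ends: N_t = N_a + 1 = 8 + 1 = 9
L_s = d·N_t = 1.87 × 9 = 16.83 mm

16.8 mm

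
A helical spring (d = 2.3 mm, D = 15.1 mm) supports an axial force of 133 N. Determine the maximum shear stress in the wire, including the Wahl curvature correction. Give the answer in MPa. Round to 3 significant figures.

Spring index C = D/d = 15.1/2.3 = 6.5652
K_W = (4C−1)/(4C−4) + 0.615/C = 25.261/22.261 + 0.0937 = 1.2284
τ₀ = 8FD/(πd³) = 8·133·15.1/(π·2.3³) = 16066.4/38.224 = 420.32 MPa
τ_max = K·τ₀ = 1.2284 × 420.32 = 516.34 MPa

516 MPa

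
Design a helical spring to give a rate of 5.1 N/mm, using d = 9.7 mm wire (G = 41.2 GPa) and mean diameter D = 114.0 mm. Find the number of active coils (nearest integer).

6

N_a = Gd⁴/(8D³k) = (41.2×10³ × 9.7⁴)/(8 × 114.0³ × 5.1)
    = 3.64741e+08 / 6.0447e+07 = 6.034 → 6 coils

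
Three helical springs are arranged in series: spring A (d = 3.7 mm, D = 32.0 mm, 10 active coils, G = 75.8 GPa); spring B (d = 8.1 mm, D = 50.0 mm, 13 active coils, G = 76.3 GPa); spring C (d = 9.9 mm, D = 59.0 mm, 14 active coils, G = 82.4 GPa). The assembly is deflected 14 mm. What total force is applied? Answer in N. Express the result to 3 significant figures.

k_A = Gd⁴/(8D³N_a) = (75.8×10³)(3.7⁴)/(8·32.0³·10) = 5.4192 N/mm
k_B = Gd⁴/(8D³N_a) = (76.3×10³)(8.1⁴)/(8·50.0³·13) = 25.265 N/mm
k_C = Gd⁴/(8D³N_a) = (82.4×10³)(9.9⁴)/(8·59.0³·14) = 34.411 N/mm
Series: 1/k_eq = 1/5.4192 + 1/25.265 + 1/34.411 = 0.25317; k_eq = 3.9499 N/mm
F = k_eq·δ = 3.9499·14 = 55.299 N

55.3 N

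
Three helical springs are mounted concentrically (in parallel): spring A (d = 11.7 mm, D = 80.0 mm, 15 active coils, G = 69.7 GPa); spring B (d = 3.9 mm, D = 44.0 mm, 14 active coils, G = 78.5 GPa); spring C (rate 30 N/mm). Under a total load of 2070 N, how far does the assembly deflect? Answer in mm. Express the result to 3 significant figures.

k_A = Gd⁴/(8D³N_a) = (69.7×10³)(11.7⁴)/(8·80.0³·15) = 21.258 N/mm
k_B = Gd⁴/(8D³N_a) = (78.5×10³)(3.9⁴)/(8·44.0³·14) = 1.9035 N/mm
Parallel: k_eq = 21.258 + 1.9035 + 30 = 53.162 N/mm
δ = F/k_eq = 2070/53.162 = 38.938 mm

38.9 mm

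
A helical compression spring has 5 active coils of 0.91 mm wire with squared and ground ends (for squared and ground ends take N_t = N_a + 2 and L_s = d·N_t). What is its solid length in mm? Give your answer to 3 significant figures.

squared and ground ends: N_t = N_a + 2 = 5 + 2 = 7
L_s = d·N_t = 0.91 × 7 = 6.37 mm

6.37 mm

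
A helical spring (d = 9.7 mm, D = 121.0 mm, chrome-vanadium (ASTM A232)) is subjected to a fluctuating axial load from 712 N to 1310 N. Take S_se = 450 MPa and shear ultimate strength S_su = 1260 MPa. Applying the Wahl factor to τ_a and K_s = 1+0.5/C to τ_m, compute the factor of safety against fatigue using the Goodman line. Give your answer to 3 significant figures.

1.88

C = D/d = 121.0/9.7 = 12.4742; K_W = (4C−1)/(4C−4)+0.615/C = 1.1147; K_s = 1+0.5/C = 1.0401
F_a = (F_max−F_min)/2 = 299 N; F_m = (F_max+F_min)/2 = 1011 N
τ_a = K_W·8F_aD/(πd³) = 1.1147 × 100.94 = 112.52 MPa
τ_m = K_s·8F_mD/(πd³) = 1.0401 × 341.32 = 355 MPa
Goodman: 1/n_f = τ_a/S_se + τ_m/S_su = 112.52/450 + 355/1260 = 0.25004 + 0.28175 = 0.53179
n_f = 1/0.53179 = 1.88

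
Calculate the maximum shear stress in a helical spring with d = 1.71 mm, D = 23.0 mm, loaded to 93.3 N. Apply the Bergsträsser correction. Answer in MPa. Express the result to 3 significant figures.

1200 MPa

Spring index C = D/d = 23.0/1.71 = 13.4503
K_B = (4C+2)/(4C−3) = 55.801/50.801 = 1.0984
τ₀ = 8FD/(πd³) = 8·93.3·23.0/(π·1.71³) = 17167.2/15.709 = 1092.9 MPa
τ_max = K·τ₀ = 1.0984 × 1092.9 = 1200.4 MPa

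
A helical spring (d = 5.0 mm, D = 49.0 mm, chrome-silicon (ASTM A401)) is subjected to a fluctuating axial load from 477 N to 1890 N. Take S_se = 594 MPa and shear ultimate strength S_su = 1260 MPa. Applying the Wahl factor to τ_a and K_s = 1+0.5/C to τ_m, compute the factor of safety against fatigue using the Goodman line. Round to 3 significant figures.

0.426

C = D/d = 49.0/5.0 = 9.8000; K_W = (4C−1)/(4C−4)+0.615/C = 1.1480; K_s = 1+0.5/C = 1.0510
F_a = (F_max−F_min)/2 = 706.5 N; F_m = (F_max+F_min)/2 = 1183.5 N
τ_a = K_W·8F_aD/(πd³) = 1.1480 × 705.24 = 809.61 MPa
τ_m = K_s·8F_mD/(πd³) = 1.0510 × 1181.4 = 1241.7 MPa
Goodman: 1/n_f = τ_a/S_se + τ_m/S_su = 809.61/594 + 1241.7/1260 = 1.36297 + 0.98545 = 2.3484
n_f = 1/2.3484 = 0.4258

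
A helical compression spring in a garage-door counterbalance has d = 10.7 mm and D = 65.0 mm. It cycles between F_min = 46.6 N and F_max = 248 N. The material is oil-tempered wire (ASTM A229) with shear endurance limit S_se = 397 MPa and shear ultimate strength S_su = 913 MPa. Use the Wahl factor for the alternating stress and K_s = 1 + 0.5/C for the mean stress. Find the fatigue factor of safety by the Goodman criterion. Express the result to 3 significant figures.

15.1

C = D/d = 65.0/10.7 = 6.0748; K_W = (4C−1)/(4C−4)+0.615/C = 1.2490; K_s = 1+0.5/C = 1.0823
F_a = (F_max−F_min)/2 = 100.7 N; F_m = (F_max+F_min)/2 = 147.3 N
τ_a = K_W·8F_aD/(πd³) = 1.2490 × 13.606 = 16.994 MPa
τ_m = K_s·8F_mD/(πd³) = 1.0823 × 19.902 = 21.54 MPa
Goodman: 1/n_f = τ_a/S_se + τ_m/S_su = 16.994/397 + 21.54/913 = 0.04281 + 0.02359 = 0.0664
n_f = 1/0.0664 = 15.06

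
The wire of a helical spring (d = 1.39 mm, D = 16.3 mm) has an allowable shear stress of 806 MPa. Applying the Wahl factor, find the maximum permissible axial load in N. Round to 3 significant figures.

46.5 N

C = D/d = 16.3/1.39 = 11.7266
K_W = (4C−1)/(4C−4) + 0.615/C = 45.906/42.906 + 0.0524 = 1.1224
τ_max = K·8FD/(πd³) → F_max = τ_allow·πd³/(8DK)
F_max = 806·π·1.39³/(8·16.3·1.1224) = 6800.3/146.36 = 46.464 N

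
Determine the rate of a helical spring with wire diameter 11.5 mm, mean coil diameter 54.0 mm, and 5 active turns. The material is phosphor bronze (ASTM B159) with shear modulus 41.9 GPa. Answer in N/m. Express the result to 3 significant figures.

k = Gd⁴/(8D³N_a) = (41.9×10³ × 11.5⁴) / (8 × 54.0³ × 5)
  = 7.32834e+08 / 6.29856e+06 = 116.35 N/mm = 1.1635e+05 N/m

116000 N/m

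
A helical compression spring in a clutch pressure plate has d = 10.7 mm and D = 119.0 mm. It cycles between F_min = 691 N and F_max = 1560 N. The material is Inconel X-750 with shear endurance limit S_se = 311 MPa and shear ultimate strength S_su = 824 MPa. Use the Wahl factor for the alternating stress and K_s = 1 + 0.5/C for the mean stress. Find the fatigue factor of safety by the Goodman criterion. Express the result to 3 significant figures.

1.35

C = D/d = 119.0/10.7 = 11.1215; K_W = (4C−1)/(4C−4)+0.615/C = 1.1294; K_s = 1+0.5/C = 1.0450
F_a = (F_max−F_min)/2 = 434.5 N; F_m = (F_max+F_min)/2 = 1125.5 N
τ_a = K_W·8F_aD/(πd³) = 1.1294 × 107.48 = 121.39 MPa
τ_m = K_s·8F_mD/(πd³) = 1.0450 × 278.41 = 290.92 MPa
Goodman: 1/n_f = τ_a/S_se + τ_m/S_su = 121.39/311 + 290.92/824 = 0.39031 + 0.35306 = 0.74338
n_f = 1/0.74338 = 1.345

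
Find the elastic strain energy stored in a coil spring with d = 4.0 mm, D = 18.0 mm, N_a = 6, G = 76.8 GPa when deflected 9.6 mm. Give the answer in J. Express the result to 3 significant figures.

3.24 J

k = Gd⁴/(8D³N_a) = (76.8×10³)(4.0⁴)/(8·18.0³·6) = 70.233 N/mm
U = ½kδ² = 0.5 × 70.233 × 9.6² = 3236.3 N·mm = 3.2363 J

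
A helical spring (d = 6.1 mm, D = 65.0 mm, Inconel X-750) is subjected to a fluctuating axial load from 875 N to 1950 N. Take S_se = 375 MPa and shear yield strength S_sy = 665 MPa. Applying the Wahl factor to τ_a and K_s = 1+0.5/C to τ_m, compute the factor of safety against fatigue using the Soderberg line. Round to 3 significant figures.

C = D/d = 65.0/6.1 = 10.6557; K_W = (4C−1)/(4C−4)+0.615/C = 1.1354; K_s = 1+0.5/C = 1.0469
F_a = (F_max−F_min)/2 = 537.5 N; F_m = (F_max+F_min)/2 = 1412.5 N
τ_a = K_W·8F_aD/(πd³) = 1.1354 × 391.96 = 445.03 MPa
τ_m = K_s·8F_mD/(πd³) = 1.0469 × 1030 = 1078.4 MPa
Soderberg: 1/n_f = τ_a/S_se + τ_m/S_sy = 445.03/375 + 1078.4/665 = 1.18674 + 1.62161 = 2.8083
n_f = 1/2.8083 = 0.3561

0.356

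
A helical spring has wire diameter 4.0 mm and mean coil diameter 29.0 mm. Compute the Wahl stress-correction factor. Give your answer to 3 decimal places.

1.205

C = D/d = 29.0/4.0 = 7.2500
K_W = (4C−1)/(4C−4) + 0.615/C = 28.000/25.000 + 0.0848 = 1.2048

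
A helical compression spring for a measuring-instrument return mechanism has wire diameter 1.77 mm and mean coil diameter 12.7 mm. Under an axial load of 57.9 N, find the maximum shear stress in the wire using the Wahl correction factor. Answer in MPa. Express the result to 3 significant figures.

408 MPa

Spring index C = D/d = 12.7/1.77 = 7.1751
K_W = (4C−1)/(4C−4) + 0.615/C = 27.701/24.701 + 0.0857 = 1.2072
τ₀ = 8FD/(πd³) = 8·57.9·12.7/(π·1.77³) = 5882.64/17.421 = 337.68 MPa
τ_max = K·τ₀ = 1.2072 × 337.68 = 407.63 MPa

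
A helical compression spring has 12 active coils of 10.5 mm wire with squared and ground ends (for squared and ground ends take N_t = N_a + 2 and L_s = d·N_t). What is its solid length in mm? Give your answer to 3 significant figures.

147 mm

squared and ground ends: N_t = N_a + 2 = 12 + 2 = 14
L_s = d·N_t = 10.5 × 14 = 147 mm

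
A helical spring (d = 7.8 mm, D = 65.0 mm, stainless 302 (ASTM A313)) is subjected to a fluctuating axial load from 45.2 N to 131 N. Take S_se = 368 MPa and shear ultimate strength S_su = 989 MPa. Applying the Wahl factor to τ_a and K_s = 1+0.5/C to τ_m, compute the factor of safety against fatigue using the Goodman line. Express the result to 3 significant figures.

12.4

C = D/d = 65.0/7.8 = 8.3333; K_W = (4C−1)/(4C−4)+0.615/C = 1.1761; K_s = 1+0.5/C = 1.0600
F_a = (F_max−F_min)/2 = 42.9 N; F_m = (F_max+F_min)/2 = 88.1 N
τ_a = K_W·8F_aD/(πd³) = 1.1761 × 14.963 = 17.598 MPa
τ_m = K_s·8F_mD/(πd³) = 1.0600 × 30.729 = 32.573 MPa
Goodman: 1/n_f = τ_a/S_se + τ_m/S_su = 17.598/368 + 32.573/989 = 0.04782 + 0.03293 = 0.080755
n_f = 1/0.080755 = 12.38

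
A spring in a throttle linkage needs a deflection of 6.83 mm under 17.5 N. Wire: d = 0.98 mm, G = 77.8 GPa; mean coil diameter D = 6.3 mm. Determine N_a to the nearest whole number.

14

Required rate k = F/δ = 17.5/6.83 = 2.5622 N/mm
N_a = Gd⁴/(8D³k) = (77.8×10³ × 0.98⁴)/(8 × 6.3³ × 2.5622)
    = 71760.2 / 5125.41 = 14 → 14 coils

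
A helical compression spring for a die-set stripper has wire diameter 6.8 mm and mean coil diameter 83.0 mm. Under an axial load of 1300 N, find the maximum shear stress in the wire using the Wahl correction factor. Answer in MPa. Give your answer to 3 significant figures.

Spring index C = D/d = 83.0/6.8 = 12.2059
K_W = (4C−1)/(4C−4) + 0.615/C = 47.824/44.824 + 0.0504 = 1.1173
τ₀ = 8FD/(πd³) = 8·1300·83.0/(π·6.8³) = 863200/987.82 = 873.85 MPa
τ_max = K·τ₀ = 1.1173 × 873.85 = 976.36 MPa

976 MPa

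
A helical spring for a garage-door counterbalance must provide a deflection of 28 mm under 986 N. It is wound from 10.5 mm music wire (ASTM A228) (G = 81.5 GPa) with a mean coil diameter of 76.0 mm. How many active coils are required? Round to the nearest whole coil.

Required rate k = F/δ = 986/28 = 35.214 N/mm
N_a = Gd⁴/(8D³k) = (81.5×10³ × 10.5⁴)/(8 × 76.0³ × 35.214)
    = 9.90638e+08 / 1.23666e+08 = 8.011 → 8 coils

8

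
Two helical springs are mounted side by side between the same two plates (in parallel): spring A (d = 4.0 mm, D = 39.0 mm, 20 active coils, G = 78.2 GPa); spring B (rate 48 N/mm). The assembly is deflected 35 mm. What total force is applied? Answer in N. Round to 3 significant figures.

k_A = Gd⁴/(8D³N_a) = (78.2×10³)(4.0⁴)/(8·39.0³·20) = 2.1093 N/mm
Parallel: k_eq = 2.1093 + 48 = 50.109 N/mm
F = k_eq·δ = 50.109·35 = 1753.8 N

1750 N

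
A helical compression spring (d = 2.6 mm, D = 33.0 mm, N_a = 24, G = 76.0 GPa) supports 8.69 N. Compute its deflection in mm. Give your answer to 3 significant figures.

17.3 mm

k = Gd⁴/(8D³N_a) = (76.0×10³)(2.6⁴)/(8·33.0³·24) = 0.50334 N/mm
δ = F/k = 8.69 / 0.50334 = 17.265 mm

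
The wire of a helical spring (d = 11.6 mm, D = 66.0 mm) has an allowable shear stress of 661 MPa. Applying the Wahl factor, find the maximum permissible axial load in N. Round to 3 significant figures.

4840 N

C = D/d = 66.0/11.6 = 5.6897
K_W = (4C−1)/(4C−4) + 0.615/C = 21.759/18.759 + 0.1081 = 1.2680
τ_max = K·8FD/(πd³) → F_max = τ_allow·πd³/(8DK)
F_max = 661·π·11.6³/(8·66.0·1.2680) = 3.2413e+06/669.51 = 4841.3 N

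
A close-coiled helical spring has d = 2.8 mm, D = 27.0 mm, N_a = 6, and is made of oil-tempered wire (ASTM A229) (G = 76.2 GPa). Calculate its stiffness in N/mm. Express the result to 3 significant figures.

4.96 N/mm

k = Gd⁴/(8D³N_a) = (76.2×10³ × 2.8⁴) / (8 × 27.0³ × 6)
  = 4.68368e+06 / 944784 = 4.9574 N/mm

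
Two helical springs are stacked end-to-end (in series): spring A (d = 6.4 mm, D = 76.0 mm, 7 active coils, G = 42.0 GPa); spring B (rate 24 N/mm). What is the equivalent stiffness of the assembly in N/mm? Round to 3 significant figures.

2.56 N/mm

k_A = Gd⁴/(8D³N_a) = (42.0×10³)(6.4⁴)/(8·76.0³·7) = 2.8664 N/mm
Series: 1/k_eq = 1/2.8664 + 1/24 = 0.39053; k_eq = 2.5606 N/mm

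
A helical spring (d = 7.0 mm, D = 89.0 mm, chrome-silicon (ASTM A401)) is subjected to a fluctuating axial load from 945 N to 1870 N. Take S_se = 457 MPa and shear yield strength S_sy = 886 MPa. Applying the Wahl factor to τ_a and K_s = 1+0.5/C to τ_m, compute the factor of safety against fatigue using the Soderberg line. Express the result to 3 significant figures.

C = D/d = 89.0/7.0 = 12.7143; K_W = (4C−1)/(4C−4)+0.615/C = 1.1124; K_s = 1+0.5/C = 1.0393
F_a = (F_max−F_min)/2 = 462.5 N; F_m = (F_max+F_min)/2 = 1407.5 N
τ_a = K_W·8F_aD/(πd³) = 1.1124 × 305.6 = 339.94 MPa
τ_m = K_s·8F_mD/(πd³) = 1.0393 × 930 = 966.58 MPa
Soderberg: 1/n_f = τ_a/S_se + τ_m/S_sy = 339.94/457 + 966.58/886 = 0.74386 + 1.09094 = 1.8348
n_f = 1/1.8348 = 0.545

0.545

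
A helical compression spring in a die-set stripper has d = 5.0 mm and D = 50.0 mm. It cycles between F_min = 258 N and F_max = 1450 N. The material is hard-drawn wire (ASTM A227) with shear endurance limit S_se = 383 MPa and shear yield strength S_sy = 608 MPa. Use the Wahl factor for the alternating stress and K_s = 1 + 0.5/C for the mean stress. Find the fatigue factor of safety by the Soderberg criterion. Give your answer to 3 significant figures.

0.301

C = D/d = 50.0/5.0 = 10.0000; K_W = (4C−1)/(4C−4)+0.615/C = 1.1448; K_s = 1+0.5/C = 1.0500
F_a = (F_max−F_min)/2 = 596 N; F_m = (F_max+F_min)/2 = 854 N
τ_a = K_W·8F_aD/(πd³) = 1.1448 × 607.08 = 695.01 MPa
τ_m = K_s·8F_mD/(πd³) = 1.0500 × 869.88 = 913.37 MPa
Soderberg: 1/n_f = τ_a/S_se + τ_m/S_sy = 695.01/383 + 913.37/608 = 1.81464 + 1.50226 = 3.3169
n_f = 1/3.3169 = 0.3015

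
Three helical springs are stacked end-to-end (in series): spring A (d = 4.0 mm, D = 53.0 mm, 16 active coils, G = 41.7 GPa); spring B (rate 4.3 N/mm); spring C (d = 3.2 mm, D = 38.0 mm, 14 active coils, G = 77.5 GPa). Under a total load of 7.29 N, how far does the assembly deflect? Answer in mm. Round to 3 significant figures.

20.2 mm

k_A = Gd⁴/(8D³N_a) = (41.7×10³)(4.0⁴)/(8·53.0³·16) = 0.56019 N/mm
k_C = Gd⁴/(8D³N_a) = (77.5×10³)(3.2⁴)/(8·38.0³·14) = 1.3223 N/mm
Series: 1/k_eq = 1/0.56019 + 1/4.3 + 1/1.3223 = 2.7739; k_eq = 0.3605 N/mm
δ = F/k_eq = 7.29/0.3605 = 20.222 mm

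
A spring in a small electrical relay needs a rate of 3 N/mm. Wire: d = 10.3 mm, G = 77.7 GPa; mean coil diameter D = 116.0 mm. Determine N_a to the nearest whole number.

23

N_a = Gd⁴/(8D³k) = (77.7×10³ × 10.3⁴)/(8 × 116.0³ × 3)
    = 8.7452e+08 / 3.74615e+07 = 23.34 → 23 coils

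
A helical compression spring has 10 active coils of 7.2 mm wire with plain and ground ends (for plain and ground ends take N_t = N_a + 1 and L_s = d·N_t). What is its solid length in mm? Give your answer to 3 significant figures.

79.2 mm

plain and ground ends: N_t = N_a + 1 = 10 + 1 = 11
L_s = d·N_t = 7.2 × 11 = 79.2 mm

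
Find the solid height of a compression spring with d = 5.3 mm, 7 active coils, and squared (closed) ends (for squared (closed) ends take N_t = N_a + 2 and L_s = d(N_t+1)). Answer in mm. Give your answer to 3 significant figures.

squared (closed) ends: N_t = N_a + 2 = 7 + 2 = 9
L_s = d·(N_t+1) = 5.3 × 10 = 53 mm

53.0 mm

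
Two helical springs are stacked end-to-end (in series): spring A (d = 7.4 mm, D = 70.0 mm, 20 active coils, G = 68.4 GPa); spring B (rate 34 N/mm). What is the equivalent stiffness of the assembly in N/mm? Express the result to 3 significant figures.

k_A = Gd⁴/(8D³N_a) = (68.4×10³)(7.4⁴)/(8·70.0³·20) = 3.7374 N/mm
Series: 1/k_eq = 1/3.7374 + 1/34 = 0.29698; k_eq = 3.3673 N/mm

3.37 N/mm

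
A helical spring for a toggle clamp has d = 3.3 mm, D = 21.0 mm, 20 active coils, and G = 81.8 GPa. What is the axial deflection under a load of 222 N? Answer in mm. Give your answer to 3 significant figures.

k = Gd⁴/(8D³N_a) = (81.8×10³)(3.3⁴)/(8·21.0³·20) = 6.5468 N/mm
δ = F/k = 222 / 6.5468 = 33.91 mm

33.9 mm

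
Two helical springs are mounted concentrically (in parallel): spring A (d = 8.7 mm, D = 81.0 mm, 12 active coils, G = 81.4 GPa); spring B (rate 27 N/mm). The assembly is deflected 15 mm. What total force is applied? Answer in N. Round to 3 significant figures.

k_A = Gd⁴/(8D³N_a) = (81.4×10³)(8.7⁴)/(8·81.0³·12) = 9.1406 N/mm
Parallel: k_eq = 9.1406 + 27 = 36.141 N/mm
F = k_eq·δ = 36.141·15 = 542.11 N

542 N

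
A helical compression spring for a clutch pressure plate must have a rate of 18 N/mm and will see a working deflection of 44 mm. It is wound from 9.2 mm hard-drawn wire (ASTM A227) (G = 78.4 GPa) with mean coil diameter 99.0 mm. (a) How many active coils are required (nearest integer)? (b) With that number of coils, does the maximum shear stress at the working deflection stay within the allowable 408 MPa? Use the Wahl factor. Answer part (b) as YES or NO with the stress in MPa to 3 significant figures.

N_a = Gd⁴/(8D³k) = (78.4×10³)(9.2⁴)/(8·99.0³·18) = 4.02 → N_a = 4
Actual rate k = Gd⁴/(8D³·4) = 18.089 N/mm
Working load F = kδ = 18.089·44 = 795.91 N
C = 99.0/9.2 = 10.7609; K_W = (4C−1)/(4C−4)+0.615/C = 1.1340
τ_max = K_W·8FD/(πd³) = 1.1340·257.68 = 292.2 MPa
τ_max ≤ 408 MPa → acceptable

(a) 4 coils; (b) YES, τ_max = 292 MPa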